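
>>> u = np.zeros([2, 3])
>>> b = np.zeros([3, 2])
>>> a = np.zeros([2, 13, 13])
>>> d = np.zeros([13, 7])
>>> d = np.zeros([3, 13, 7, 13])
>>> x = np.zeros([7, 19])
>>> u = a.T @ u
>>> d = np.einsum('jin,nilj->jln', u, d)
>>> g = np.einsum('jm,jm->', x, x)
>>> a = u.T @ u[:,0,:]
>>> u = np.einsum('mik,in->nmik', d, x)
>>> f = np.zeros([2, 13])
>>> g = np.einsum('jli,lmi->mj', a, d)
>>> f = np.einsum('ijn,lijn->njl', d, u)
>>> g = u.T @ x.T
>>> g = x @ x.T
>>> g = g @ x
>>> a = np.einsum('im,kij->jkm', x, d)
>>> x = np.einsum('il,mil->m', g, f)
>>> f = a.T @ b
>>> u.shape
(19, 13, 7, 3)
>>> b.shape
(3, 2)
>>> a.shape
(3, 13, 19)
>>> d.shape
(13, 7, 3)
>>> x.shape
(3,)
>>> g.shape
(7, 19)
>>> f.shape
(19, 13, 2)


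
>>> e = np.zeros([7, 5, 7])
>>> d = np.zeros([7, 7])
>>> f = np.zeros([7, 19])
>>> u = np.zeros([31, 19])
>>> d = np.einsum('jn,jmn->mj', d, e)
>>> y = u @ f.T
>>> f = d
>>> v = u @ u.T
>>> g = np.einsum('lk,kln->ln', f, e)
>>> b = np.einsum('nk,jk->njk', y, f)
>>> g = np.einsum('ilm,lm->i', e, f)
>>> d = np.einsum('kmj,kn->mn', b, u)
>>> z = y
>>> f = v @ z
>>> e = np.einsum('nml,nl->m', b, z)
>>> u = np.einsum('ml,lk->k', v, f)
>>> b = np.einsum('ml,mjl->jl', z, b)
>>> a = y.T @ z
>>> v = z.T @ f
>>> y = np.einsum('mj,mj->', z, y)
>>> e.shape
(5,)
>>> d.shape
(5, 19)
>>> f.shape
(31, 7)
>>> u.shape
(7,)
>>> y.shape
()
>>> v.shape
(7, 7)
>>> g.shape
(7,)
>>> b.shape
(5, 7)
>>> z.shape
(31, 7)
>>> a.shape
(7, 7)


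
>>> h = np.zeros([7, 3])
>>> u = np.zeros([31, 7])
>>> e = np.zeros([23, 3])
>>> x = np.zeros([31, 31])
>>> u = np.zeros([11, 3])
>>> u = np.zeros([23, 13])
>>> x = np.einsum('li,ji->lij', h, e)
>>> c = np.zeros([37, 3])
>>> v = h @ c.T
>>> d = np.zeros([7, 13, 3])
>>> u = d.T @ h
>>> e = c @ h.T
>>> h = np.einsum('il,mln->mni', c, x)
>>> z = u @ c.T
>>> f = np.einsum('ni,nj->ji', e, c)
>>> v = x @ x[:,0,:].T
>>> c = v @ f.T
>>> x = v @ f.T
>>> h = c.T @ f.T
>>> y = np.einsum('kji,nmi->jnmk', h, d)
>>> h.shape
(3, 3, 3)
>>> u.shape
(3, 13, 3)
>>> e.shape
(37, 7)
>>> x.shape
(7, 3, 3)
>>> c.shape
(7, 3, 3)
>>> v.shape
(7, 3, 7)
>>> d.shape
(7, 13, 3)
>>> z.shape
(3, 13, 37)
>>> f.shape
(3, 7)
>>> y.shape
(3, 7, 13, 3)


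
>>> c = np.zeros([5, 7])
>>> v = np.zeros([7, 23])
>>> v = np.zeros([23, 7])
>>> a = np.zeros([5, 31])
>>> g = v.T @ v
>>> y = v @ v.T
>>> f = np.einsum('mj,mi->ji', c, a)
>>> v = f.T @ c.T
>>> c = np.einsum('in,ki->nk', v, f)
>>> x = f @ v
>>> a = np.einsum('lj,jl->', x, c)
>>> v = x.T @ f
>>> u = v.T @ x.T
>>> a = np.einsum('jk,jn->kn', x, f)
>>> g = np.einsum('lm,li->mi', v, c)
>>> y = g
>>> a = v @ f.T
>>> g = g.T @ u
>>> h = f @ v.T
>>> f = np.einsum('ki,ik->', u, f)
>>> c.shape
(5, 7)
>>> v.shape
(5, 31)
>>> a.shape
(5, 7)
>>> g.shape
(7, 7)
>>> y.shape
(31, 7)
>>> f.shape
()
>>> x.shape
(7, 5)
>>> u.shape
(31, 7)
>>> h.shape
(7, 5)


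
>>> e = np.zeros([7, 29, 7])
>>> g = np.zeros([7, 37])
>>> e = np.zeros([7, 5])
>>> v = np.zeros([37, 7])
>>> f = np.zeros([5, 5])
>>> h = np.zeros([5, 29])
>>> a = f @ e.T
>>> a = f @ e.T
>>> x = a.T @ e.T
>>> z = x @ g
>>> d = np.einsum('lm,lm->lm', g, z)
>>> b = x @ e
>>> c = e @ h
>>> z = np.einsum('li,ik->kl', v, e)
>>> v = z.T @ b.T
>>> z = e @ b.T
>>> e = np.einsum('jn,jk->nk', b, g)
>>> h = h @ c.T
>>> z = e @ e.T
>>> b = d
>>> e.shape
(5, 37)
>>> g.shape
(7, 37)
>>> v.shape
(37, 7)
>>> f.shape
(5, 5)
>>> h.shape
(5, 7)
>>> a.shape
(5, 7)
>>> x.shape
(7, 7)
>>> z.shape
(5, 5)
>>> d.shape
(7, 37)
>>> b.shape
(7, 37)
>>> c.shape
(7, 29)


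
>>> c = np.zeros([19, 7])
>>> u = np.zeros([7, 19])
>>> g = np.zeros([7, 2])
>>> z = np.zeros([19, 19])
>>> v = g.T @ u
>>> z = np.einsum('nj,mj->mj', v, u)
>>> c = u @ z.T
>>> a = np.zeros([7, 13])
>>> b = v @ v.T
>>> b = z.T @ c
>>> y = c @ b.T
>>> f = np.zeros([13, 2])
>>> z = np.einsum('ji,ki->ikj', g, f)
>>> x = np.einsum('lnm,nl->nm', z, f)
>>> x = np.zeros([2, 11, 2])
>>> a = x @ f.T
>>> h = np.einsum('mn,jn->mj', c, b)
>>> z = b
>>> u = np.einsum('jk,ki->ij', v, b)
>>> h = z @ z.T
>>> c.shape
(7, 7)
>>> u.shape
(7, 2)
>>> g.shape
(7, 2)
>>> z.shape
(19, 7)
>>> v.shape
(2, 19)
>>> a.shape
(2, 11, 13)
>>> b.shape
(19, 7)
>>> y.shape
(7, 19)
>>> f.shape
(13, 2)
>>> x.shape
(2, 11, 2)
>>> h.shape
(19, 19)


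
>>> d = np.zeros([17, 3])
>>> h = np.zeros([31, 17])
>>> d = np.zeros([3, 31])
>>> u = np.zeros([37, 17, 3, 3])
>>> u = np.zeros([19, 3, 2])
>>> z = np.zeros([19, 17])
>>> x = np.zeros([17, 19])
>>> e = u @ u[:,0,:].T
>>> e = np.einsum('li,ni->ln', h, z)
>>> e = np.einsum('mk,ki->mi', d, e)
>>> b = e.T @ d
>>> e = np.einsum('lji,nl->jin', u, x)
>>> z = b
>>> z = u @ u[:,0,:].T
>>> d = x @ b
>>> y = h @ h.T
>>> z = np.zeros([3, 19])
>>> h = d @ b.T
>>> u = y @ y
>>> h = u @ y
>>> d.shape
(17, 31)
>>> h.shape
(31, 31)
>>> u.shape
(31, 31)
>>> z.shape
(3, 19)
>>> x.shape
(17, 19)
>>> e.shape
(3, 2, 17)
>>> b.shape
(19, 31)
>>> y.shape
(31, 31)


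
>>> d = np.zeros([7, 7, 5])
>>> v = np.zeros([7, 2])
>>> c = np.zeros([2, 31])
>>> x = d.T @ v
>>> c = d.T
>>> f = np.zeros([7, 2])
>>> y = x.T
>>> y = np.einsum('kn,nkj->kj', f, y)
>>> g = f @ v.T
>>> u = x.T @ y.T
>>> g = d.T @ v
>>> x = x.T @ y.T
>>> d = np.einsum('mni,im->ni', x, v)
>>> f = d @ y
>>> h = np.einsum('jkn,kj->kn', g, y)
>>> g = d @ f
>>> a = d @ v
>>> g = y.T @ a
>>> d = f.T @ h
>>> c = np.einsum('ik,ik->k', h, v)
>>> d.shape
(5, 2)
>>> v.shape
(7, 2)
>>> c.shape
(2,)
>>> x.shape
(2, 7, 7)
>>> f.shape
(7, 5)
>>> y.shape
(7, 5)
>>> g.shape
(5, 2)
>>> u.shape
(2, 7, 7)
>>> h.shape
(7, 2)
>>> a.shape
(7, 2)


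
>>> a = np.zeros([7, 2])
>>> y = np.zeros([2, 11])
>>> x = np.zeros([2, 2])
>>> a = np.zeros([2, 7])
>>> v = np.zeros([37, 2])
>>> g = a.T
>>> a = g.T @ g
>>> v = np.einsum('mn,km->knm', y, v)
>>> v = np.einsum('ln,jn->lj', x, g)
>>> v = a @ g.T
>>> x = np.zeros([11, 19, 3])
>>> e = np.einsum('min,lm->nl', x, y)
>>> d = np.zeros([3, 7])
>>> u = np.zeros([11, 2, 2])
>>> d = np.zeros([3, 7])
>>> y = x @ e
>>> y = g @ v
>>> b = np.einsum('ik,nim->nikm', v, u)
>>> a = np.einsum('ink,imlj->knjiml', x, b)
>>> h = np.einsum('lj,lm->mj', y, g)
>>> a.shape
(3, 19, 2, 11, 2, 7)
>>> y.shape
(7, 7)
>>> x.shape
(11, 19, 3)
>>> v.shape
(2, 7)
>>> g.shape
(7, 2)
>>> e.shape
(3, 2)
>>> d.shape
(3, 7)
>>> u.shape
(11, 2, 2)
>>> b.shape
(11, 2, 7, 2)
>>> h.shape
(2, 7)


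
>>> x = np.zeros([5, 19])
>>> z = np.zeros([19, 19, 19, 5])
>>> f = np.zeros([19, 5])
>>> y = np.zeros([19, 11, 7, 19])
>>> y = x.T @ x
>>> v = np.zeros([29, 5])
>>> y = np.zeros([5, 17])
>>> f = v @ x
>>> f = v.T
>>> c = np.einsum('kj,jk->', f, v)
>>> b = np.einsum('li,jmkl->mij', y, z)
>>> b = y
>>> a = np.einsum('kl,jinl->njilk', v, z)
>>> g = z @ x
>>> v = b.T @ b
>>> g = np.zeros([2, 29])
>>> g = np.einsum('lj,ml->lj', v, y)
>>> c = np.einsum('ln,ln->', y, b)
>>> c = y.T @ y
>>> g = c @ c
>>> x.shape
(5, 19)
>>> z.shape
(19, 19, 19, 5)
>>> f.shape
(5, 29)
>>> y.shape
(5, 17)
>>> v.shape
(17, 17)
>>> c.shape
(17, 17)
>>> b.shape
(5, 17)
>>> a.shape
(19, 19, 19, 5, 29)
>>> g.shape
(17, 17)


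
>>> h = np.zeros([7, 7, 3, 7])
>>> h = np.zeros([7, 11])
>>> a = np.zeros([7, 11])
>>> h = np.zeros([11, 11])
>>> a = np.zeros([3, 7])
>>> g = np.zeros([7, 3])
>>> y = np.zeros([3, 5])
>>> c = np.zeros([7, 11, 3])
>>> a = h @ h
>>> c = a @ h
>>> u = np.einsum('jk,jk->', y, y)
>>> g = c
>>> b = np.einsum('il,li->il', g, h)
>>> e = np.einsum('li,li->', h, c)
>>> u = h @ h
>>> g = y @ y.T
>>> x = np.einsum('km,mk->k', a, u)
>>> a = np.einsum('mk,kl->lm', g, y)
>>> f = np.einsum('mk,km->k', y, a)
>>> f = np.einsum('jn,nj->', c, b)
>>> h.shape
(11, 11)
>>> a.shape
(5, 3)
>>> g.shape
(3, 3)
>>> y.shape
(3, 5)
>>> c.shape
(11, 11)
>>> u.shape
(11, 11)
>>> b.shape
(11, 11)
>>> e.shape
()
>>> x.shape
(11,)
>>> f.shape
()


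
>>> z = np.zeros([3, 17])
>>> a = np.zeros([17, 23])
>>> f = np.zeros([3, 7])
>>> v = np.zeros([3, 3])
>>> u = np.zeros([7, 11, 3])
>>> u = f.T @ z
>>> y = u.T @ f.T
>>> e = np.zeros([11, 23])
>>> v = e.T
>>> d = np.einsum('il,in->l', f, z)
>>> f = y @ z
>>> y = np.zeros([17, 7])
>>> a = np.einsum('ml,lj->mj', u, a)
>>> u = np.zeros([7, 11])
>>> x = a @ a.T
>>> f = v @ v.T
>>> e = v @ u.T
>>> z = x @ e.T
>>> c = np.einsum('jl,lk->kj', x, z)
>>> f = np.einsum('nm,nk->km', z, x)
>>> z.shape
(7, 23)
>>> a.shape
(7, 23)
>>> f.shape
(7, 23)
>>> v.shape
(23, 11)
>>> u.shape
(7, 11)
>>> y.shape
(17, 7)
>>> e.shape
(23, 7)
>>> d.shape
(7,)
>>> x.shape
(7, 7)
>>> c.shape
(23, 7)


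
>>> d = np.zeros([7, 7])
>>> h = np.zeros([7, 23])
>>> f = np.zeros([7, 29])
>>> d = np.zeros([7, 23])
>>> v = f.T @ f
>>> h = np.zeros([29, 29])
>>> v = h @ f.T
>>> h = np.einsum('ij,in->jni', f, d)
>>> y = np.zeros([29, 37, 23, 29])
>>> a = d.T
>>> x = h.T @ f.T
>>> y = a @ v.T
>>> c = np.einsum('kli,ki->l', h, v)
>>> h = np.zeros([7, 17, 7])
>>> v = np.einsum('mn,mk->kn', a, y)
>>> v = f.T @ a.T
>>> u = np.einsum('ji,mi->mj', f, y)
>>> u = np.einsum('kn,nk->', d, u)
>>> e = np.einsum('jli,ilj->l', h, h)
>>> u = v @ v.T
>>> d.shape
(7, 23)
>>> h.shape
(7, 17, 7)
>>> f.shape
(7, 29)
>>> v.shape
(29, 23)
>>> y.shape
(23, 29)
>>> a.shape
(23, 7)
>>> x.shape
(7, 23, 7)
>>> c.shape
(23,)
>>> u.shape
(29, 29)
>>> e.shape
(17,)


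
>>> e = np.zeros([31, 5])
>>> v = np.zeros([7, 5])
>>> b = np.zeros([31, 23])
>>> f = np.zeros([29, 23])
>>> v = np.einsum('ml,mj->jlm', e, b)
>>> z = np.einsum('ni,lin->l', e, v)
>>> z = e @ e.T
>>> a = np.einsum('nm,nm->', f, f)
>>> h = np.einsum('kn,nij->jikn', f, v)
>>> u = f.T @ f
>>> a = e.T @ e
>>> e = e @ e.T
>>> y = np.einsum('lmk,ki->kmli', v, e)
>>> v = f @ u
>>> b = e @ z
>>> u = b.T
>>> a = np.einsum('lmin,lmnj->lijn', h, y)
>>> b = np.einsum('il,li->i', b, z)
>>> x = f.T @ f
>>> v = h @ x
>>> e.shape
(31, 31)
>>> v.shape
(31, 5, 29, 23)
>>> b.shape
(31,)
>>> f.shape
(29, 23)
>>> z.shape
(31, 31)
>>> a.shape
(31, 29, 31, 23)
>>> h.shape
(31, 5, 29, 23)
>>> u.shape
(31, 31)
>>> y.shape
(31, 5, 23, 31)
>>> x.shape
(23, 23)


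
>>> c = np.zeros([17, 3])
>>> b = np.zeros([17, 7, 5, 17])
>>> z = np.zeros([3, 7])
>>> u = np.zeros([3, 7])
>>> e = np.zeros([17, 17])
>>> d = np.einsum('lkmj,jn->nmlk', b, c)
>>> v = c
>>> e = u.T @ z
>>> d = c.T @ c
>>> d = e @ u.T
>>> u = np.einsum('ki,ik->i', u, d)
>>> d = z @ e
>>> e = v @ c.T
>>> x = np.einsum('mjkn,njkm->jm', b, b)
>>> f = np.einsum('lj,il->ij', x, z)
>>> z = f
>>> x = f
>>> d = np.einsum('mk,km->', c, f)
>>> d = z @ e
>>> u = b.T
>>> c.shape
(17, 3)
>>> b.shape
(17, 7, 5, 17)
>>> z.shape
(3, 17)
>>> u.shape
(17, 5, 7, 17)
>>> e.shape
(17, 17)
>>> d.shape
(3, 17)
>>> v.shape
(17, 3)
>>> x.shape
(3, 17)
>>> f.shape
(3, 17)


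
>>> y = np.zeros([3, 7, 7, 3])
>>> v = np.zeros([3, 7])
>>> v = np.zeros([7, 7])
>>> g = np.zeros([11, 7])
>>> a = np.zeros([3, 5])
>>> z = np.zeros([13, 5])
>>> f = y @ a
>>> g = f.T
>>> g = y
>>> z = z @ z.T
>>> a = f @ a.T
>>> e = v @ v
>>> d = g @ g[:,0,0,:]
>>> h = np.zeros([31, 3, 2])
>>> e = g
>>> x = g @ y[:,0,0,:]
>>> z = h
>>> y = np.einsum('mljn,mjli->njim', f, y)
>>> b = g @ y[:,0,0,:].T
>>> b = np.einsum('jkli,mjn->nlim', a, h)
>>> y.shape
(5, 7, 3, 3)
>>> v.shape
(7, 7)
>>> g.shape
(3, 7, 7, 3)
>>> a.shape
(3, 7, 7, 3)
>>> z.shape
(31, 3, 2)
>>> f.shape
(3, 7, 7, 5)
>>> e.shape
(3, 7, 7, 3)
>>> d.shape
(3, 7, 7, 3)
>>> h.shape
(31, 3, 2)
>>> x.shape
(3, 7, 7, 3)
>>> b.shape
(2, 7, 3, 31)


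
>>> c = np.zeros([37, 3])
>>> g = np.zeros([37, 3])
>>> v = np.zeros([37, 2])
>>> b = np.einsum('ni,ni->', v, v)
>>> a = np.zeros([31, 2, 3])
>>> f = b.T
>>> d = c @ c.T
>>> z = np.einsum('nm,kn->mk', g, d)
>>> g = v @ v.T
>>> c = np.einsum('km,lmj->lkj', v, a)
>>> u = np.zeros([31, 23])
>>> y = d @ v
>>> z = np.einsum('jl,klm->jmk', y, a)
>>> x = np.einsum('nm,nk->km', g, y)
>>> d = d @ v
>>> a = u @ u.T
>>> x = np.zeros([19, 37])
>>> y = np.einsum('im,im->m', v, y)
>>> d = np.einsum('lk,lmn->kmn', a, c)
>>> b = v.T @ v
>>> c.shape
(31, 37, 3)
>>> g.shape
(37, 37)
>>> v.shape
(37, 2)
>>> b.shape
(2, 2)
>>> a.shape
(31, 31)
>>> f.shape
()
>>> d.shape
(31, 37, 3)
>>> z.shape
(37, 3, 31)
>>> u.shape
(31, 23)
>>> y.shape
(2,)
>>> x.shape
(19, 37)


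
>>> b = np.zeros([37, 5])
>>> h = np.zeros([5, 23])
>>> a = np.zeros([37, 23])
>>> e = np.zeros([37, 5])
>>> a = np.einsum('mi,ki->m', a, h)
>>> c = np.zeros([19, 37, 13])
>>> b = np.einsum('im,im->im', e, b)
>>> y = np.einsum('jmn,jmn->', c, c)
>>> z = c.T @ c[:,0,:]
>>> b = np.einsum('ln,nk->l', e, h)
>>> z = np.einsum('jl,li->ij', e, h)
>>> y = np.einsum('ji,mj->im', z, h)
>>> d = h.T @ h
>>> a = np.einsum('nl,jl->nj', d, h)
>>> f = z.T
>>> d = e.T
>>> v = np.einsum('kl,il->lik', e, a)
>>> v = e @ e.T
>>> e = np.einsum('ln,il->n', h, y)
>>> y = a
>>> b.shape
(37,)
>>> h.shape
(5, 23)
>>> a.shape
(23, 5)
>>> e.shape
(23,)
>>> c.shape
(19, 37, 13)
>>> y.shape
(23, 5)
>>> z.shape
(23, 37)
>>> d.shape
(5, 37)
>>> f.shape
(37, 23)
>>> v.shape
(37, 37)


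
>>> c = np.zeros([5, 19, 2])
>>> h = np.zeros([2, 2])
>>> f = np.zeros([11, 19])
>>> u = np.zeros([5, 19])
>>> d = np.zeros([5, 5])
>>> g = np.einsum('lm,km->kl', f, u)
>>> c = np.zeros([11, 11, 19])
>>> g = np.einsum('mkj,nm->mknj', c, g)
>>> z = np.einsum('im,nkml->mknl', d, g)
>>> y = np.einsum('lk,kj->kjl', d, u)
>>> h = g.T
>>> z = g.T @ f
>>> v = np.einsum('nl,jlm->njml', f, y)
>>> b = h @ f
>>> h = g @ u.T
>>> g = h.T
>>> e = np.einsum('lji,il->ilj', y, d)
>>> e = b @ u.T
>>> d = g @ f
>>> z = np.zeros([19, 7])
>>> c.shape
(11, 11, 19)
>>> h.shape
(11, 11, 5, 5)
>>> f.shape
(11, 19)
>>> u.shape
(5, 19)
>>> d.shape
(5, 5, 11, 19)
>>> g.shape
(5, 5, 11, 11)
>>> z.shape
(19, 7)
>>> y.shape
(5, 19, 5)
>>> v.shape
(11, 5, 5, 19)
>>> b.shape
(19, 5, 11, 19)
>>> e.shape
(19, 5, 11, 5)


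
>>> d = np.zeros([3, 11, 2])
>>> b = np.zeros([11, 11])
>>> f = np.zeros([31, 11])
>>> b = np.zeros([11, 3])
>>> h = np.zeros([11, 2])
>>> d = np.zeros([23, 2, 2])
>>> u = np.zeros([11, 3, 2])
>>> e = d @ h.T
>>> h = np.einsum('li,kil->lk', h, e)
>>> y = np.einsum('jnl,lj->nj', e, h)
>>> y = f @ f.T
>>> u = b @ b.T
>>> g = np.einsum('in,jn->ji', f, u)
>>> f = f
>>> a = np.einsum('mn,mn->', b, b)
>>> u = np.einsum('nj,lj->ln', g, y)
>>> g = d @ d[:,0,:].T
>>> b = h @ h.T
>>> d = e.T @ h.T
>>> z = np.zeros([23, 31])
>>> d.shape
(11, 2, 11)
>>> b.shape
(11, 11)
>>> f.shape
(31, 11)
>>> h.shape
(11, 23)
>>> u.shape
(31, 11)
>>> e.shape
(23, 2, 11)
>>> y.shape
(31, 31)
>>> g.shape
(23, 2, 23)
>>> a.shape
()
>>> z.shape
(23, 31)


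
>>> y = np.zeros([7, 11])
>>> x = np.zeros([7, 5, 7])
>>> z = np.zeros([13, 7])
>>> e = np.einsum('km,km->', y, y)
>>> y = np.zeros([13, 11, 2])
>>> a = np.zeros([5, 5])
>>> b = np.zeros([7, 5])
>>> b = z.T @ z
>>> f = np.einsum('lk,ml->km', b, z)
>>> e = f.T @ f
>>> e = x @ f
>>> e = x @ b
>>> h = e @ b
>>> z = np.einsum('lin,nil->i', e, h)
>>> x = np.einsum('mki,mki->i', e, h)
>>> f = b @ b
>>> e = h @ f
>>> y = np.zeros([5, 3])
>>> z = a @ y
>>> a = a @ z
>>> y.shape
(5, 3)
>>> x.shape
(7,)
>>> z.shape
(5, 3)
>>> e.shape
(7, 5, 7)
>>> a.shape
(5, 3)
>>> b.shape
(7, 7)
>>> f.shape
(7, 7)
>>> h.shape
(7, 5, 7)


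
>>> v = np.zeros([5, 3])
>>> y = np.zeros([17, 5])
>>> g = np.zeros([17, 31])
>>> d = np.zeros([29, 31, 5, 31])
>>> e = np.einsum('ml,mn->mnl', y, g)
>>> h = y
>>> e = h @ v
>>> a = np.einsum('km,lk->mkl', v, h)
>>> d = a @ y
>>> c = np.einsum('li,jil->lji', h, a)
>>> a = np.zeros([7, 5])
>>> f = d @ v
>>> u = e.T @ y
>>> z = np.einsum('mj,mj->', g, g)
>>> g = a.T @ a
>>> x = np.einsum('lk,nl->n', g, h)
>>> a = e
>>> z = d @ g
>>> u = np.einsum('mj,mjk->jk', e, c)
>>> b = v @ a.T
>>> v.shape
(5, 3)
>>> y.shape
(17, 5)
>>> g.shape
(5, 5)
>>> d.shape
(3, 5, 5)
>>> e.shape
(17, 3)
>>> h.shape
(17, 5)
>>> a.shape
(17, 3)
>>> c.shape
(17, 3, 5)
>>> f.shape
(3, 5, 3)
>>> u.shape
(3, 5)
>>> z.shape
(3, 5, 5)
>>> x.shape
(17,)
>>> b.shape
(5, 17)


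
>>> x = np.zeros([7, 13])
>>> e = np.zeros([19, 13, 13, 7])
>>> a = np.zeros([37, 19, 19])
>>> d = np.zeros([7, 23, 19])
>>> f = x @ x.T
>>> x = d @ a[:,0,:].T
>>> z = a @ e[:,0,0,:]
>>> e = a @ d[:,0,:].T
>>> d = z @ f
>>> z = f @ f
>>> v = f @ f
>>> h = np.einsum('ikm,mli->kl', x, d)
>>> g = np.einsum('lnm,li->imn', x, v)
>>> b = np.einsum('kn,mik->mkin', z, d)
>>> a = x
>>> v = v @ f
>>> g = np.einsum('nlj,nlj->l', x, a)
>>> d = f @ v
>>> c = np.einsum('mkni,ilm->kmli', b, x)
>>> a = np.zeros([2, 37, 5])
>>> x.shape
(7, 23, 37)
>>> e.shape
(37, 19, 7)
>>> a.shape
(2, 37, 5)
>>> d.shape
(7, 7)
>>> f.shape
(7, 7)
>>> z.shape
(7, 7)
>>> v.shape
(7, 7)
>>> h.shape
(23, 19)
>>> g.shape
(23,)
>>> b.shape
(37, 7, 19, 7)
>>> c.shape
(7, 37, 23, 7)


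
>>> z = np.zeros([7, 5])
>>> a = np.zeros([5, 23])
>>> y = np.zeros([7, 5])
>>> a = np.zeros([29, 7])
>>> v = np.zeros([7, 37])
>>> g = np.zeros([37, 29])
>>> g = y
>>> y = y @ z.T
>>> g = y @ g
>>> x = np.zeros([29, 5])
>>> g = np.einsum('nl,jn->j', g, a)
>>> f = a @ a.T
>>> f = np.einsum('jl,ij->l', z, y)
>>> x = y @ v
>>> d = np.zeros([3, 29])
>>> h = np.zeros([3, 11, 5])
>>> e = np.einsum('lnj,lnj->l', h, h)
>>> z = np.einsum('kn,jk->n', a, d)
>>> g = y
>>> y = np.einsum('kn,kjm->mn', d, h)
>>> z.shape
(7,)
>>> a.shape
(29, 7)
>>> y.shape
(5, 29)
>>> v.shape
(7, 37)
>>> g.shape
(7, 7)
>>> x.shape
(7, 37)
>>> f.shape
(5,)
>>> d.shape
(3, 29)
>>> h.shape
(3, 11, 5)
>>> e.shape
(3,)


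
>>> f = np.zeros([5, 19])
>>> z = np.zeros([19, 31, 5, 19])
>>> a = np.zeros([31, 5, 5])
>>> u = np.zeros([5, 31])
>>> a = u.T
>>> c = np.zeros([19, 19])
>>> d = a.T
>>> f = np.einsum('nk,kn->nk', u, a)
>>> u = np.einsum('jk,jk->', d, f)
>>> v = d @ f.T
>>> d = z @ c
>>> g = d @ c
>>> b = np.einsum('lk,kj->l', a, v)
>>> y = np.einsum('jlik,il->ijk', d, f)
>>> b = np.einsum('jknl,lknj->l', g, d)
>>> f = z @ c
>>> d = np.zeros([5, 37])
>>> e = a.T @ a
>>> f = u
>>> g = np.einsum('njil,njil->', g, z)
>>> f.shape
()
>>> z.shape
(19, 31, 5, 19)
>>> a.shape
(31, 5)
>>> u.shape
()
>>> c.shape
(19, 19)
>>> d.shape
(5, 37)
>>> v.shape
(5, 5)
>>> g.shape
()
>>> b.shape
(19,)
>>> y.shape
(5, 19, 19)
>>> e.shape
(5, 5)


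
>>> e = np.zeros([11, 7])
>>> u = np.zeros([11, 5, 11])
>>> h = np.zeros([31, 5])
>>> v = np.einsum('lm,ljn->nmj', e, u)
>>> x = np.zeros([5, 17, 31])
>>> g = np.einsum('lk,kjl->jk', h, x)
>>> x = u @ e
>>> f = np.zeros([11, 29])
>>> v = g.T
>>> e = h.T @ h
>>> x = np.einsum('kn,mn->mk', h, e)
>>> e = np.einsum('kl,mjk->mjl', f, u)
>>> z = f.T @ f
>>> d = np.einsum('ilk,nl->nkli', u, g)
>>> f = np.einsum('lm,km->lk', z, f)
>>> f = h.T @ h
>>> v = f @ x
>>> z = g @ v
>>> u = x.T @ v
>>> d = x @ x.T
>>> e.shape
(11, 5, 29)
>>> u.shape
(31, 31)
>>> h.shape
(31, 5)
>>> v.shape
(5, 31)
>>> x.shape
(5, 31)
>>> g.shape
(17, 5)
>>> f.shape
(5, 5)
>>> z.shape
(17, 31)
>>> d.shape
(5, 5)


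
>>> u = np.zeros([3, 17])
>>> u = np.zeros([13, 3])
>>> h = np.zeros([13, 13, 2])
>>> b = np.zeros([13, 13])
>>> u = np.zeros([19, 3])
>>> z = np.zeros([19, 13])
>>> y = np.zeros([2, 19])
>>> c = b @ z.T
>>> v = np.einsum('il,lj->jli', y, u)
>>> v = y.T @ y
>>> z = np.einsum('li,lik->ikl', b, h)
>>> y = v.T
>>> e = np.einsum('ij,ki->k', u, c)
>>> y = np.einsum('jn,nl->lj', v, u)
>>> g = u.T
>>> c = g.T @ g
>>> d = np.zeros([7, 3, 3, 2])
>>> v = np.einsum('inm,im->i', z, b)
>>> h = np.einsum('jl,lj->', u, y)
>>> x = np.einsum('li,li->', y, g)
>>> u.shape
(19, 3)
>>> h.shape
()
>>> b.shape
(13, 13)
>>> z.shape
(13, 2, 13)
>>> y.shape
(3, 19)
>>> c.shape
(19, 19)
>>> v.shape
(13,)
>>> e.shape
(13,)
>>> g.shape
(3, 19)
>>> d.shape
(7, 3, 3, 2)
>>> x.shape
()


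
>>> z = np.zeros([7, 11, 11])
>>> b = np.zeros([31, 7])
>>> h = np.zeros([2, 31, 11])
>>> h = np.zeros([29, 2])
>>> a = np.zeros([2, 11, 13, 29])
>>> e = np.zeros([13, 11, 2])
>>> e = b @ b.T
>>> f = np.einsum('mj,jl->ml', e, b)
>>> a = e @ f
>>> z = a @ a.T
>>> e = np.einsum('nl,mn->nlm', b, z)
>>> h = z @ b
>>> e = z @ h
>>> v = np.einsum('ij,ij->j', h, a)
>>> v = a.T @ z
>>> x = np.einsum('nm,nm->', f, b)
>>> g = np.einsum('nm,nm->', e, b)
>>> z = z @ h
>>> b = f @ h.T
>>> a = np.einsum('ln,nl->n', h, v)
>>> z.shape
(31, 7)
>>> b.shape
(31, 31)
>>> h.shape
(31, 7)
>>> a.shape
(7,)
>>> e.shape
(31, 7)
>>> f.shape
(31, 7)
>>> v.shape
(7, 31)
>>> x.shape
()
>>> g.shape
()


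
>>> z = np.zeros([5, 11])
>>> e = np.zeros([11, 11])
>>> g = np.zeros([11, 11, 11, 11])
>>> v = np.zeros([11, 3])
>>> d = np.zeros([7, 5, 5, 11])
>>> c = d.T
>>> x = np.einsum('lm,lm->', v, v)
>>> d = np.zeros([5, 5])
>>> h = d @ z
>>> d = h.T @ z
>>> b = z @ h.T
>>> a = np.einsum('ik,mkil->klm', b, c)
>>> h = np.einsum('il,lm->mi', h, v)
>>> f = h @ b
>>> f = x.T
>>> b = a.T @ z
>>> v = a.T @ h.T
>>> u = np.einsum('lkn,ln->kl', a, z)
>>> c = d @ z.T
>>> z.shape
(5, 11)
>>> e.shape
(11, 11)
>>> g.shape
(11, 11, 11, 11)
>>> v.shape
(11, 7, 3)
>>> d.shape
(11, 11)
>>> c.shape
(11, 5)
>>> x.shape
()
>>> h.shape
(3, 5)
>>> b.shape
(11, 7, 11)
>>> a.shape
(5, 7, 11)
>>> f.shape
()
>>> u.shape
(7, 5)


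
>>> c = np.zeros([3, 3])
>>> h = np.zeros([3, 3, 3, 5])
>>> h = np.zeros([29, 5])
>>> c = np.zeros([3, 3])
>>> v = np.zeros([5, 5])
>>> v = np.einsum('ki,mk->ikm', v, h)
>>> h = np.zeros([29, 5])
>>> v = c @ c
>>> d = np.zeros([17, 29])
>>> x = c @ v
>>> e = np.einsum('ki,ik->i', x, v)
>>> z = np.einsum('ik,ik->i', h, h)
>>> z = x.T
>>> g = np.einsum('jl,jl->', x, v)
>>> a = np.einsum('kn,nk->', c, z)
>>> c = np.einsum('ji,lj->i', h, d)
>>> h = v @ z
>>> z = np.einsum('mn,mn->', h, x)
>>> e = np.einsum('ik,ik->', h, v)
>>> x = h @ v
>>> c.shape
(5,)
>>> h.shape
(3, 3)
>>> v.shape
(3, 3)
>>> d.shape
(17, 29)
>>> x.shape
(3, 3)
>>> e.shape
()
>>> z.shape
()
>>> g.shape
()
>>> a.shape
()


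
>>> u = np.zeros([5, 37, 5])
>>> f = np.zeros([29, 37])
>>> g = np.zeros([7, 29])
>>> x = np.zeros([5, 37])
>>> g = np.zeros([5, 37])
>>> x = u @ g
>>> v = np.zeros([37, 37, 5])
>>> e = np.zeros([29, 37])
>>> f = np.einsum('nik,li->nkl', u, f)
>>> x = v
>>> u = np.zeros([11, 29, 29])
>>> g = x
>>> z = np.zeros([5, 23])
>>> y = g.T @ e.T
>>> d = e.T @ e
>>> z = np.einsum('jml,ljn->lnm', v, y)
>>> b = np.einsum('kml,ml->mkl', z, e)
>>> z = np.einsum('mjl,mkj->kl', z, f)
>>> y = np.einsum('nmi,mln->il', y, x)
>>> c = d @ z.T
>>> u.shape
(11, 29, 29)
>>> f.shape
(5, 5, 29)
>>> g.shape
(37, 37, 5)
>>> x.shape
(37, 37, 5)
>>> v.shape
(37, 37, 5)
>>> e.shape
(29, 37)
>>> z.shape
(5, 37)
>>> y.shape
(29, 37)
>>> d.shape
(37, 37)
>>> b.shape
(29, 5, 37)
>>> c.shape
(37, 5)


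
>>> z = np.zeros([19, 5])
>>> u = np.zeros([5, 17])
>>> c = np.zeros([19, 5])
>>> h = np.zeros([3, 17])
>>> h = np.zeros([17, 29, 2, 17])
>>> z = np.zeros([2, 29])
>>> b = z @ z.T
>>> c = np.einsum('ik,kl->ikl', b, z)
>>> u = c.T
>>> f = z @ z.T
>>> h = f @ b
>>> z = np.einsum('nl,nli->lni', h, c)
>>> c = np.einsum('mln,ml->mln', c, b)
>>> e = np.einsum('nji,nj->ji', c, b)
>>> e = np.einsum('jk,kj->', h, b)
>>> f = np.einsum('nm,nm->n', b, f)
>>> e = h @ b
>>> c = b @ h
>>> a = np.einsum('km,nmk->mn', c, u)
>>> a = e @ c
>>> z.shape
(2, 2, 29)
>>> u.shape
(29, 2, 2)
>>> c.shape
(2, 2)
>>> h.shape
(2, 2)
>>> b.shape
(2, 2)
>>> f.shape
(2,)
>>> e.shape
(2, 2)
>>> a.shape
(2, 2)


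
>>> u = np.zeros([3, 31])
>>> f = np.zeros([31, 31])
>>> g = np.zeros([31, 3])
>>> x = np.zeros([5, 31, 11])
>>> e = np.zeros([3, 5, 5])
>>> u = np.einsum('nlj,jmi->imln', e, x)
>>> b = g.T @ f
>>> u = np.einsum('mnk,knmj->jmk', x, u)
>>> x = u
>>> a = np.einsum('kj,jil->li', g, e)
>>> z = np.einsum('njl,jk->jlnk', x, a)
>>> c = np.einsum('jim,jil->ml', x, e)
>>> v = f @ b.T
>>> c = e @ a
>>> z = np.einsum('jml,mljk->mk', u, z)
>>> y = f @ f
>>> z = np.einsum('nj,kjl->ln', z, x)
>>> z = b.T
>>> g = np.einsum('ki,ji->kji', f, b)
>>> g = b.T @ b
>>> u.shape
(3, 5, 11)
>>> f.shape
(31, 31)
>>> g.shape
(31, 31)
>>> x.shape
(3, 5, 11)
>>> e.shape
(3, 5, 5)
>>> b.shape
(3, 31)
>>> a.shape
(5, 5)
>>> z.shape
(31, 3)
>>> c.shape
(3, 5, 5)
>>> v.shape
(31, 3)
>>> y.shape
(31, 31)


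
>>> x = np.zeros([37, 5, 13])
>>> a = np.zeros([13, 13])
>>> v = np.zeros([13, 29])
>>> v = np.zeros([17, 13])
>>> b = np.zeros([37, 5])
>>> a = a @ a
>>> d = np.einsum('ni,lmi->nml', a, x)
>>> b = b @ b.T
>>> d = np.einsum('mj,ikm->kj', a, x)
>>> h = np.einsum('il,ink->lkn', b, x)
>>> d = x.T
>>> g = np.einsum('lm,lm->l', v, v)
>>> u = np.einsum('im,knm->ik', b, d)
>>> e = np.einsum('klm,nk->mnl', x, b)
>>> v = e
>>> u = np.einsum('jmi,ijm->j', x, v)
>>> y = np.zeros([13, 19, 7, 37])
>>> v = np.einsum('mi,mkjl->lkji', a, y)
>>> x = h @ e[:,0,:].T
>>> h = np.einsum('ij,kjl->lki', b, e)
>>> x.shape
(37, 13, 13)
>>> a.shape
(13, 13)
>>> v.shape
(37, 19, 7, 13)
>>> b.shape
(37, 37)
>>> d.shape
(13, 5, 37)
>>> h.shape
(5, 13, 37)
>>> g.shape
(17,)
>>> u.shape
(37,)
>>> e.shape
(13, 37, 5)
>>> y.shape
(13, 19, 7, 37)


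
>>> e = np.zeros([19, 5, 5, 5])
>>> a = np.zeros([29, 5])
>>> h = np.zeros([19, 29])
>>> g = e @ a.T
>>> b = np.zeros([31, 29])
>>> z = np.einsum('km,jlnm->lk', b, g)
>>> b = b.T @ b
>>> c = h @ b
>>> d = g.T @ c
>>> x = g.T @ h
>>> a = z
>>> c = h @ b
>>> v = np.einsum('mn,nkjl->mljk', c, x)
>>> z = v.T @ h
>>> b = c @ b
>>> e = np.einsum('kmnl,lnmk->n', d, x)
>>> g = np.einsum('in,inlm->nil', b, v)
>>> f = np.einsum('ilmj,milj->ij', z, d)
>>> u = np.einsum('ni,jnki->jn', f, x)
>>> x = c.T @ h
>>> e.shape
(5,)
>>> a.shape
(5, 31)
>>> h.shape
(19, 29)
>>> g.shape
(29, 19, 5)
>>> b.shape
(19, 29)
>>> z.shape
(5, 5, 29, 29)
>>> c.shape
(19, 29)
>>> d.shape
(29, 5, 5, 29)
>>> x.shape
(29, 29)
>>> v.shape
(19, 29, 5, 5)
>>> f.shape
(5, 29)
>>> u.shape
(29, 5)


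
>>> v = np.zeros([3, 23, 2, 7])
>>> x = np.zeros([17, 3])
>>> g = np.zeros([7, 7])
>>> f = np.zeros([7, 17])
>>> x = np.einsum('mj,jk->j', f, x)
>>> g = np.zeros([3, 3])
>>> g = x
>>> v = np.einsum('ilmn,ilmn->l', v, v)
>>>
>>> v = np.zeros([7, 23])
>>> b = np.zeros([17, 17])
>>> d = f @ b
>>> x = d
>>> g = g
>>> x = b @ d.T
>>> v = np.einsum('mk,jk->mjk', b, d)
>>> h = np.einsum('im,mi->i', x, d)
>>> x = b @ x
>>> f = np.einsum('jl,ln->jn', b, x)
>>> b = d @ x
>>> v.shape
(17, 7, 17)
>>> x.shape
(17, 7)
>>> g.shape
(17,)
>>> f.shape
(17, 7)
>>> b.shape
(7, 7)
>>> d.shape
(7, 17)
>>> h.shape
(17,)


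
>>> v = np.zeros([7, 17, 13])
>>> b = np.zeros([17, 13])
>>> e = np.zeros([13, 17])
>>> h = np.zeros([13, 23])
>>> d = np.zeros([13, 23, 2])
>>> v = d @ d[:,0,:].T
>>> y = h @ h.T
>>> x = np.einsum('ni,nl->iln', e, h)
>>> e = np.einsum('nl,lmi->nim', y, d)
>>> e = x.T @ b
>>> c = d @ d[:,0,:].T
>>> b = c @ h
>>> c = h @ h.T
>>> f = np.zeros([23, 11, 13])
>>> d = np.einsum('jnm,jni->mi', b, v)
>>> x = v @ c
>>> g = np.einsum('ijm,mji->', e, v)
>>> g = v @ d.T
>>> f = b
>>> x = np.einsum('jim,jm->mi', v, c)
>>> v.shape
(13, 23, 13)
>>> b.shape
(13, 23, 23)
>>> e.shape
(13, 23, 13)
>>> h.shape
(13, 23)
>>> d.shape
(23, 13)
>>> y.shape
(13, 13)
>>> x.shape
(13, 23)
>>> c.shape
(13, 13)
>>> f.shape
(13, 23, 23)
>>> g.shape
(13, 23, 23)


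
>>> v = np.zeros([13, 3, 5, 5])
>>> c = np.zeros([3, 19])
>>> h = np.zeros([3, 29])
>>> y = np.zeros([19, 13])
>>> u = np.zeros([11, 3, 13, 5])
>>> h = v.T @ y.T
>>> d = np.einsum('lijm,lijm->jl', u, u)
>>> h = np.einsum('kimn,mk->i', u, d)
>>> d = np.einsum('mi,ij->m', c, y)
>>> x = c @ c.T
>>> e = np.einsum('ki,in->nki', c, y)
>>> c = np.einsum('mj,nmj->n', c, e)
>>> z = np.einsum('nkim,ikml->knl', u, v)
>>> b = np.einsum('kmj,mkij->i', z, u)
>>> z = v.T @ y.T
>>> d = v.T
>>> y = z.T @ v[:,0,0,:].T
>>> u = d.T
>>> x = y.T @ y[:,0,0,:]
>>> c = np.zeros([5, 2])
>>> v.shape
(13, 3, 5, 5)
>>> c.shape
(5, 2)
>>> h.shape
(3,)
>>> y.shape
(19, 3, 5, 13)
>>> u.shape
(13, 3, 5, 5)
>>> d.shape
(5, 5, 3, 13)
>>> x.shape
(13, 5, 3, 13)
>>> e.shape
(13, 3, 19)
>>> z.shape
(5, 5, 3, 19)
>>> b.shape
(13,)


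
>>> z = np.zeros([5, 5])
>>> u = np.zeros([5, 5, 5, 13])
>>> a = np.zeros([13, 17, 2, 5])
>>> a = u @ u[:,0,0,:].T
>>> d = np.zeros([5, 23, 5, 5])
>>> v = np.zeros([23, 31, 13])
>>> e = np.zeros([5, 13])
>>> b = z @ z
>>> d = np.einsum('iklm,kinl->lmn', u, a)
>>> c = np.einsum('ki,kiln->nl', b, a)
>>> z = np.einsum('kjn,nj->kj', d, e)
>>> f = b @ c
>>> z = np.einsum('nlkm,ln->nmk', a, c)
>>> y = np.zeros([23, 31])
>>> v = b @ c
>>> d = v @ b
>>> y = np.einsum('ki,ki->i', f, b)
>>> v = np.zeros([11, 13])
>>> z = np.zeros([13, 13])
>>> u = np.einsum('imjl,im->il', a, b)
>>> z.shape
(13, 13)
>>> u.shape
(5, 5)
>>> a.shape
(5, 5, 5, 5)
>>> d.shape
(5, 5)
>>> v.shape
(11, 13)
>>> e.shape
(5, 13)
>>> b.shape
(5, 5)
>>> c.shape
(5, 5)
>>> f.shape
(5, 5)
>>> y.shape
(5,)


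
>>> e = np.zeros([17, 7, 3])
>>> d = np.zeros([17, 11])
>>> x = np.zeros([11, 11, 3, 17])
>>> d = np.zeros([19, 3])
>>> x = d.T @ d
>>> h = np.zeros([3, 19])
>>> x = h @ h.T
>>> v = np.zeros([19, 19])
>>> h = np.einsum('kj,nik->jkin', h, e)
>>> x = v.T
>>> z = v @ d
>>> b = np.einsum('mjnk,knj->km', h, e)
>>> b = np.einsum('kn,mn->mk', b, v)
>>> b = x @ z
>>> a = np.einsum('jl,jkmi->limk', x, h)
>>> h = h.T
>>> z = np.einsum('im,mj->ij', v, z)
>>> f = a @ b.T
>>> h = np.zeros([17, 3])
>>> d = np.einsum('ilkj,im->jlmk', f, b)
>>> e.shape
(17, 7, 3)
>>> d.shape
(19, 17, 3, 7)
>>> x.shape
(19, 19)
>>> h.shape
(17, 3)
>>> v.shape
(19, 19)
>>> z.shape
(19, 3)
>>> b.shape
(19, 3)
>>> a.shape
(19, 17, 7, 3)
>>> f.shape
(19, 17, 7, 19)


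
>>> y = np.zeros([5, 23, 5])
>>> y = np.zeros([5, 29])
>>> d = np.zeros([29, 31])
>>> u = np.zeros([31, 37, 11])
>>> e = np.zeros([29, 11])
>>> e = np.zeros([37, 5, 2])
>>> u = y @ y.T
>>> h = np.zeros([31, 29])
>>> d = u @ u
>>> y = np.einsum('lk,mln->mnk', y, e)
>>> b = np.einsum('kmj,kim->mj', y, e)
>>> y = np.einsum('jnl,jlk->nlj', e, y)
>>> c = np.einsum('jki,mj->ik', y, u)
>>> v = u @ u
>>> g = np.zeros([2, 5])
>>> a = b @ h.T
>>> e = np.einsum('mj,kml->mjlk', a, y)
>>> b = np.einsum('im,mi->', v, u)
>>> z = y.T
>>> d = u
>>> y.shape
(5, 2, 37)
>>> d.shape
(5, 5)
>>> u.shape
(5, 5)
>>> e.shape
(2, 31, 37, 5)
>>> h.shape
(31, 29)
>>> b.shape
()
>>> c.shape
(37, 2)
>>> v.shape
(5, 5)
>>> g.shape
(2, 5)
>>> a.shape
(2, 31)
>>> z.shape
(37, 2, 5)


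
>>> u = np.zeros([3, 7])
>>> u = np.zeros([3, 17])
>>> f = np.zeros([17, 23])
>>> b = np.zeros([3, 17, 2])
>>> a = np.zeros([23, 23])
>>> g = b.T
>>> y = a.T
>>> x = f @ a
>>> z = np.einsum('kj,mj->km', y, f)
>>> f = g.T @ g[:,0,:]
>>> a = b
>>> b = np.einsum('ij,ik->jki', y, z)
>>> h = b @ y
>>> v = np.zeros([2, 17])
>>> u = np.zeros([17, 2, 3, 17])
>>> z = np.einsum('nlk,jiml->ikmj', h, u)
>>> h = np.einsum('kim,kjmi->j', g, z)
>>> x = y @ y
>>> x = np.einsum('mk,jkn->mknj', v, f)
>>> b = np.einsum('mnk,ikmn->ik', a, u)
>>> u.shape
(17, 2, 3, 17)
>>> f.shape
(3, 17, 3)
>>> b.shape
(17, 2)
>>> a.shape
(3, 17, 2)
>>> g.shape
(2, 17, 3)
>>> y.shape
(23, 23)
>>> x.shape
(2, 17, 3, 3)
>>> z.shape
(2, 23, 3, 17)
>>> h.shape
(23,)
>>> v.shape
(2, 17)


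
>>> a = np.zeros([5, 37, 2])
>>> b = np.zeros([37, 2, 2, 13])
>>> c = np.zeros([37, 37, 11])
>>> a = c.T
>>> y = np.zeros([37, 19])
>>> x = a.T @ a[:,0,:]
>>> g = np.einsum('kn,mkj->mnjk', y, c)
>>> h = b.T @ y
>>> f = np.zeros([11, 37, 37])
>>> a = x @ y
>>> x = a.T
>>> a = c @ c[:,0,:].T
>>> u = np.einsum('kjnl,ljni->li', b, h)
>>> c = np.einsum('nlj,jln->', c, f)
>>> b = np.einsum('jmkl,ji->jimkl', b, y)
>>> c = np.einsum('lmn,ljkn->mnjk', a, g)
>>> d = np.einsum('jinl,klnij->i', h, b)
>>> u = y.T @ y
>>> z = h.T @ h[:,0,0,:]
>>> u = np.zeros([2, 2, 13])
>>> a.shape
(37, 37, 37)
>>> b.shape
(37, 19, 2, 2, 13)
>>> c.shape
(37, 37, 19, 11)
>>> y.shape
(37, 19)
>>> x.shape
(19, 37, 37)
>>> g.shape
(37, 19, 11, 37)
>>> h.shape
(13, 2, 2, 19)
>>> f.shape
(11, 37, 37)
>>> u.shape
(2, 2, 13)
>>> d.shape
(2,)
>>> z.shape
(19, 2, 2, 19)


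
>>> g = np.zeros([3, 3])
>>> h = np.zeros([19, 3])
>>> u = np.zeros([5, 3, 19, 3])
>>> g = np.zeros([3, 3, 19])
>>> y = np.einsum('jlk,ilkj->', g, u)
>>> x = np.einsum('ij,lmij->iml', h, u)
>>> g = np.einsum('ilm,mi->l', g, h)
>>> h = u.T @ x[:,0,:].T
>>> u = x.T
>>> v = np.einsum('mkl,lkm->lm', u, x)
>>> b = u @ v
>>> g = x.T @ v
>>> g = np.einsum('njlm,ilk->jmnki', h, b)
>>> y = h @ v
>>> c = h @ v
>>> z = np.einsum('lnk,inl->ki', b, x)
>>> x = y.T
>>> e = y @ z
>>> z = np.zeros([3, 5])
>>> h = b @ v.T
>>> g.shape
(19, 19, 3, 5, 5)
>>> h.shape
(5, 3, 19)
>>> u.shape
(5, 3, 19)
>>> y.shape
(3, 19, 3, 5)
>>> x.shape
(5, 3, 19, 3)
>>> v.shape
(19, 5)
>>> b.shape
(5, 3, 5)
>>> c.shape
(3, 19, 3, 5)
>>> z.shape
(3, 5)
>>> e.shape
(3, 19, 3, 19)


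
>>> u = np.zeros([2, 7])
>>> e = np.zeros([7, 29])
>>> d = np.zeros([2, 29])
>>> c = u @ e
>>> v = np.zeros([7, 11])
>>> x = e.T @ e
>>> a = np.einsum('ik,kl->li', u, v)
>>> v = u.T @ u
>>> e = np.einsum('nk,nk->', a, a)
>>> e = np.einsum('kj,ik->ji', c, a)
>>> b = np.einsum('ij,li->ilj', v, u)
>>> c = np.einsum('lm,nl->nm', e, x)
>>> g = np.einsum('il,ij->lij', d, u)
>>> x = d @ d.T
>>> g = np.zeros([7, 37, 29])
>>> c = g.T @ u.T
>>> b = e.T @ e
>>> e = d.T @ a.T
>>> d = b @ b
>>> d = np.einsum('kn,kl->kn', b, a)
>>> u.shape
(2, 7)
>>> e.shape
(29, 11)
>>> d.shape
(11, 11)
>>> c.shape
(29, 37, 2)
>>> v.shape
(7, 7)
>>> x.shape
(2, 2)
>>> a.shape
(11, 2)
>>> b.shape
(11, 11)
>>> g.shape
(7, 37, 29)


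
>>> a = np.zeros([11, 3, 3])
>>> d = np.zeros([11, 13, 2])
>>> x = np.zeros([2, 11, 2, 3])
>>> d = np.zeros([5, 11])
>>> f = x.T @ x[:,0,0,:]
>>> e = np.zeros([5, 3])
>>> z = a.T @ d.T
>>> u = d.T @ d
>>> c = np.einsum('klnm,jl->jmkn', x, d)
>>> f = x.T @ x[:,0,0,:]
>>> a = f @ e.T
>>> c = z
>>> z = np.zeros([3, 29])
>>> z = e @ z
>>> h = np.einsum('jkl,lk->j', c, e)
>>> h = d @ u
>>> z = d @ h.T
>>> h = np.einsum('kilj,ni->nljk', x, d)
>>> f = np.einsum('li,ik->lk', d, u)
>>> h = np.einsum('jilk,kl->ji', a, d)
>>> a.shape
(3, 2, 11, 5)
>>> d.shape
(5, 11)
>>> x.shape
(2, 11, 2, 3)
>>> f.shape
(5, 11)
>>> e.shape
(5, 3)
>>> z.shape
(5, 5)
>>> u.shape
(11, 11)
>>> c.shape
(3, 3, 5)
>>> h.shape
(3, 2)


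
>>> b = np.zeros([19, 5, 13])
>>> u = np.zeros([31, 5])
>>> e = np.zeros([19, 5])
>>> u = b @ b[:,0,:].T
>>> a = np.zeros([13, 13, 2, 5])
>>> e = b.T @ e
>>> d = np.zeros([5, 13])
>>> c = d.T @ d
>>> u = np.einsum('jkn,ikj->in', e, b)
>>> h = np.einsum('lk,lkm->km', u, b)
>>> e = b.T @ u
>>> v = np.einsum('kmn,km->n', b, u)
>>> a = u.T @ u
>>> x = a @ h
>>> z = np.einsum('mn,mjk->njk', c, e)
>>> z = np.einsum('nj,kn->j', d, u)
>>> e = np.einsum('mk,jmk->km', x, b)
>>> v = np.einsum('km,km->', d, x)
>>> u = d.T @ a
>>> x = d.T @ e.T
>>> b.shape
(19, 5, 13)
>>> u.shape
(13, 5)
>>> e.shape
(13, 5)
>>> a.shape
(5, 5)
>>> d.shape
(5, 13)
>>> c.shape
(13, 13)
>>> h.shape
(5, 13)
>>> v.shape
()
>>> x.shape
(13, 13)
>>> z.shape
(13,)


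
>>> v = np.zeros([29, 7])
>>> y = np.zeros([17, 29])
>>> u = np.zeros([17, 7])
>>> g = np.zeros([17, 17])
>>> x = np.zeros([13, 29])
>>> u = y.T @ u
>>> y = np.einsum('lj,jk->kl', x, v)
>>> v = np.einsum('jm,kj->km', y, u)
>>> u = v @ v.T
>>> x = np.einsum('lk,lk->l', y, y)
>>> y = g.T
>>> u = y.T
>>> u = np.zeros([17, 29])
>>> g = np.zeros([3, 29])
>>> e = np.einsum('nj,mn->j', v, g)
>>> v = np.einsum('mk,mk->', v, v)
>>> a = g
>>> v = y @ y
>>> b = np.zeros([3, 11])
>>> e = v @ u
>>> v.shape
(17, 17)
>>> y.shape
(17, 17)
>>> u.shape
(17, 29)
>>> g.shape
(3, 29)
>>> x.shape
(7,)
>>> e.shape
(17, 29)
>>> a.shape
(3, 29)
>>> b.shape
(3, 11)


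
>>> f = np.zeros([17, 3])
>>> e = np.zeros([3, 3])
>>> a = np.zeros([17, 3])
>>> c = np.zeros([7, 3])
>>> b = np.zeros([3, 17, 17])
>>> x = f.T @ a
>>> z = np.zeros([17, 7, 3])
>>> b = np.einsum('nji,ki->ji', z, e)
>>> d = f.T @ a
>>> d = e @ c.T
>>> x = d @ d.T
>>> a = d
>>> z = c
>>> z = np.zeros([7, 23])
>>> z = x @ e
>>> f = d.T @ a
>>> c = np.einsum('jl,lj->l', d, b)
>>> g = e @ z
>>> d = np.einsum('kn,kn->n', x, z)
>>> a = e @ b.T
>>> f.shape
(7, 7)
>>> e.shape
(3, 3)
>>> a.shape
(3, 7)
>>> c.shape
(7,)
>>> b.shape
(7, 3)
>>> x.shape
(3, 3)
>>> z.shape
(3, 3)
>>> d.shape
(3,)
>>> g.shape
(3, 3)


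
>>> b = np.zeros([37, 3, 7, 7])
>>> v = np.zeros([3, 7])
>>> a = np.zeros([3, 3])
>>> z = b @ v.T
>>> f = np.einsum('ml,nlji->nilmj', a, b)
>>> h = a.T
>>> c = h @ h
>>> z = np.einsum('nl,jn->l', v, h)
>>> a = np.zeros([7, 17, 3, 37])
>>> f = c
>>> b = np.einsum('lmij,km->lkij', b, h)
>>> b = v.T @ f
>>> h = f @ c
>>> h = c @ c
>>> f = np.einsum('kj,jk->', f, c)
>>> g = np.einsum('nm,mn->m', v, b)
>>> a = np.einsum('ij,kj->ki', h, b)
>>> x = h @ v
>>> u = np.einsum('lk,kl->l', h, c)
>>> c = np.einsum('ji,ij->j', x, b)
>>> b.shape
(7, 3)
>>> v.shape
(3, 7)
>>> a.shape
(7, 3)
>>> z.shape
(7,)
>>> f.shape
()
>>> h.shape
(3, 3)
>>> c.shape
(3,)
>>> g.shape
(7,)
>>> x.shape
(3, 7)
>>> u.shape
(3,)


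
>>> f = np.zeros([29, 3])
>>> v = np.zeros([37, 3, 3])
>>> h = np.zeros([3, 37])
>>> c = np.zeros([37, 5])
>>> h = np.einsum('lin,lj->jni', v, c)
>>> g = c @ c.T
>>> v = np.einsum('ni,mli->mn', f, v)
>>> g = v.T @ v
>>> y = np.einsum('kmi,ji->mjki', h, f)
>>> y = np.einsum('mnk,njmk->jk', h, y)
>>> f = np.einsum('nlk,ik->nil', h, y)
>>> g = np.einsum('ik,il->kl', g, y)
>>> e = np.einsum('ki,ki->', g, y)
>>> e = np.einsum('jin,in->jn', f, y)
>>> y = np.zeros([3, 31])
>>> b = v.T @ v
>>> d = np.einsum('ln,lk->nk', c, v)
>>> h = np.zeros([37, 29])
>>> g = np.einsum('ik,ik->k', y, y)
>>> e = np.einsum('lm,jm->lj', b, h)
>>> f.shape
(5, 29, 3)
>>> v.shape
(37, 29)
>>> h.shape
(37, 29)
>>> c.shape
(37, 5)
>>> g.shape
(31,)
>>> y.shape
(3, 31)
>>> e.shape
(29, 37)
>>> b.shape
(29, 29)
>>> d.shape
(5, 29)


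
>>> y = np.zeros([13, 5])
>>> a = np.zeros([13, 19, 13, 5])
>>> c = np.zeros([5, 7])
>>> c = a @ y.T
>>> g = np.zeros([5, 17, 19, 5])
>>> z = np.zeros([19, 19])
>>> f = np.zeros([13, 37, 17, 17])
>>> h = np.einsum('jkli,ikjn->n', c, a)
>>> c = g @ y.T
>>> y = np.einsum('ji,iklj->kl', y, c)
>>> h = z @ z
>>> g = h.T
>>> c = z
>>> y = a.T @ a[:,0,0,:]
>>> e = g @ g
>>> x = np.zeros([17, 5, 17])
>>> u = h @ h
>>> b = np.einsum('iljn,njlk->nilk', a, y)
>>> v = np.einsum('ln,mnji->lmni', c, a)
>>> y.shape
(5, 13, 19, 5)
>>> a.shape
(13, 19, 13, 5)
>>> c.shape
(19, 19)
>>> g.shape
(19, 19)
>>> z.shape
(19, 19)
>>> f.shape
(13, 37, 17, 17)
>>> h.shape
(19, 19)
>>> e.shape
(19, 19)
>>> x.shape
(17, 5, 17)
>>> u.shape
(19, 19)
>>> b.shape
(5, 13, 19, 5)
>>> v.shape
(19, 13, 19, 5)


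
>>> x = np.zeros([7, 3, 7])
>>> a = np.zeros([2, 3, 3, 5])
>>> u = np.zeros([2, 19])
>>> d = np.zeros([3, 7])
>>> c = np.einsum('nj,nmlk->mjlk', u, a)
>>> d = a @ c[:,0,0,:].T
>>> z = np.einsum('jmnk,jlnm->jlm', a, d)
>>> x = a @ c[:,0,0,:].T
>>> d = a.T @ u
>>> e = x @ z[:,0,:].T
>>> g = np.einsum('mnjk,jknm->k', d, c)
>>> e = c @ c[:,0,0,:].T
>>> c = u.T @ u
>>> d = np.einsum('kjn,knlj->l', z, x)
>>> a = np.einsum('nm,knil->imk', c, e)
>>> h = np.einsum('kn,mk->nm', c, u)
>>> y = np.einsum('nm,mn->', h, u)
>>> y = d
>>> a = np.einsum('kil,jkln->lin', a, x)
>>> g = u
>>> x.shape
(2, 3, 3, 3)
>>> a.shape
(3, 19, 3)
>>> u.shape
(2, 19)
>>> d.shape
(3,)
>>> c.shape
(19, 19)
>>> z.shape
(2, 3, 3)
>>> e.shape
(3, 19, 3, 3)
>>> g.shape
(2, 19)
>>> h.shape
(19, 2)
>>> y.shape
(3,)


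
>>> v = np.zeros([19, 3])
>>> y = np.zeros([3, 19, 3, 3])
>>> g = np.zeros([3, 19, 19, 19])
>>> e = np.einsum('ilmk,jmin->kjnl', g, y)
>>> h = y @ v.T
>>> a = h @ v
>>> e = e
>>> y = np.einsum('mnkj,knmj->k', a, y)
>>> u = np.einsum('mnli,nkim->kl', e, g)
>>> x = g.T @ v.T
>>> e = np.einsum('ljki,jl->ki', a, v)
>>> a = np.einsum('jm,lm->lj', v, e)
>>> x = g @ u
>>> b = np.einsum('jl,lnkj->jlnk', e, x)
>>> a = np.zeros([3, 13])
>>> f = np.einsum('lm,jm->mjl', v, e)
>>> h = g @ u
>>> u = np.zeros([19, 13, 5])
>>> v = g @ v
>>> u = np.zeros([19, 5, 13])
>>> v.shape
(3, 19, 19, 3)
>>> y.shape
(3,)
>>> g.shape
(3, 19, 19, 19)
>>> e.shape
(3, 3)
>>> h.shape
(3, 19, 19, 3)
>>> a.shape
(3, 13)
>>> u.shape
(19, 5, 13)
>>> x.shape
(3, 19, 19, 3)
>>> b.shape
(3, 3, 19, 19)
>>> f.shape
(3, 3, 19)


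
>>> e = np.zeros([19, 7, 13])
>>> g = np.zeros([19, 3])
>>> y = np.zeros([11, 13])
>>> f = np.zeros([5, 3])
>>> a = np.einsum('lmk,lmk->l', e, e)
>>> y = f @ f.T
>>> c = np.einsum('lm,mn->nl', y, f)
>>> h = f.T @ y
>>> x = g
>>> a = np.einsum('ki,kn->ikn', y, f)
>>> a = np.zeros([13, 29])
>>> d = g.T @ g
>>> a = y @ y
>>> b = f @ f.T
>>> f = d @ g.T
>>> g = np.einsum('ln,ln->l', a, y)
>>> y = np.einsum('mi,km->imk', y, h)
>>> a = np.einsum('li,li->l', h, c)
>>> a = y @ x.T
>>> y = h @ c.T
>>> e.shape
(19, 7, 13)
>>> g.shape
(5,)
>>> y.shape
(3, 3)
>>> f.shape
(3, 19)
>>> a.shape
(5, 5, 19)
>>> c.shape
(3, 5)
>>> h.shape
(3, 5)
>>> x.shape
(19, 3)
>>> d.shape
(3, 3)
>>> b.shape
(5, 5)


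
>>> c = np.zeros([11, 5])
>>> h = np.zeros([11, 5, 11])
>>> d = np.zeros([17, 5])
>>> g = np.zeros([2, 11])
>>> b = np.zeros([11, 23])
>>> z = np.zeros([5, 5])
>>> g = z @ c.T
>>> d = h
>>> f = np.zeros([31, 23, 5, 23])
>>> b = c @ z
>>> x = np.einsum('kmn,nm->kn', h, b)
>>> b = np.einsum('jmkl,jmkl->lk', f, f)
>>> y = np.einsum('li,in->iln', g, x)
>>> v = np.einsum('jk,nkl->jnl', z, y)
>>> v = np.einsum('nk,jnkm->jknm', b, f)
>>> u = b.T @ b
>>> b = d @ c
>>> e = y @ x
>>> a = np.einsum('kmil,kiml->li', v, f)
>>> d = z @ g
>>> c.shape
(11, 5)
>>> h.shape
(11, 5, 11)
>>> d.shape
(5, 11)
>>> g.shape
(5, 11)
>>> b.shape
(11, 5, 5)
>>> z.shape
(5, 5)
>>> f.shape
(31, 23, 5, 23)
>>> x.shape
(11, 11)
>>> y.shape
(11, 5, 11)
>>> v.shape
(31, 5, 23, 23)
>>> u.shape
(5, 5)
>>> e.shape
(11, 5, 11)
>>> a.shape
(23, 23)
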